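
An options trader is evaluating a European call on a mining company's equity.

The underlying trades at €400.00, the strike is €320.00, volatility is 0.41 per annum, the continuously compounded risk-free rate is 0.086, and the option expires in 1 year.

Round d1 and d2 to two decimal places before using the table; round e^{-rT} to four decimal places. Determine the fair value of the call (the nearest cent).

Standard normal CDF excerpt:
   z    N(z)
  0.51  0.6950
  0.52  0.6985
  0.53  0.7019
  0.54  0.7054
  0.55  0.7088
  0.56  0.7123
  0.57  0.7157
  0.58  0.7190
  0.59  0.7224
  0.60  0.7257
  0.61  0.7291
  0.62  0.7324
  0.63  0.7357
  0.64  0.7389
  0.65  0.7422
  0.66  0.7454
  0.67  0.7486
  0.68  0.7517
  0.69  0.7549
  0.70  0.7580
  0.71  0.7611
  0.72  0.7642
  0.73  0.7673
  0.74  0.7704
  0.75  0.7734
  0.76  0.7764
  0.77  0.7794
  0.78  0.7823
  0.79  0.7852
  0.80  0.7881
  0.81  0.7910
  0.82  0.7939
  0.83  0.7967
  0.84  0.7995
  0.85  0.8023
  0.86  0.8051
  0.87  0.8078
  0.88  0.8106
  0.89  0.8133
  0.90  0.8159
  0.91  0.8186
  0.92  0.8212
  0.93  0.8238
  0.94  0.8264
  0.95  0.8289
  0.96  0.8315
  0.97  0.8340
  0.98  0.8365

T = 1;  σ√T = 0.4100
d₁ = [ln(400/320) + (0.086 + 0.41²/2)·1] / 0.4100 = [0.2231 + 0.1700] / 0.4100 = 0.9590 ⇒ 0.96
d₂ = d₁ − σ√T = 0.9590 − 0.4100 = 0.5490 ⇒ 0.55
e^(−rT) = e^(−0.086·1) = 0.9176
N(d₁) = N(0.96) = 0.8315;  N(d₂) = N(0.55) = 0.7088
C = 400·0.8315 − 320·0.9176·0.7088 = 332.6000 − 208.1264 = 124.4736

€124.47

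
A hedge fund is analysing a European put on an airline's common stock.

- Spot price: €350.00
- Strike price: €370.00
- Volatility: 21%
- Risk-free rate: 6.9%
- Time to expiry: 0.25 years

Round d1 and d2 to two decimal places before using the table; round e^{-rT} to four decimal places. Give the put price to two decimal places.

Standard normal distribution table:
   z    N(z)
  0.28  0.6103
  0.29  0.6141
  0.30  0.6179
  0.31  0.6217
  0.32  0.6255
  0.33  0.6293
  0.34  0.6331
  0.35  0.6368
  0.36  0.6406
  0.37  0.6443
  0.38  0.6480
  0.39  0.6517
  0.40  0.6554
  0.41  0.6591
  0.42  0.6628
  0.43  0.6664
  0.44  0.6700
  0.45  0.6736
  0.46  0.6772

€23.45

σ√T = 0.21·√0.25 = 0.1050
d₁ = [ln(350/370) + (0.069 + ½·0.21²)·0.25] / (σ√T) = (-0.0556 + 0.0228) / 0.1050 = -0.3125 ≈ -0.31
d₂ = -0.3125 − 0.1050 = -0.4175 ≈ -0.42
exp(−rT) = exp(−0.069·0.25) = 0.9829
N(−d₂) = N(0.42) = 0.6628;  N(−d₁) = N(0.31) = 0.6217
P = 370·0.9829·0.6628 − 350·0.6217 = 241.0425 − 217.5950 = 23.4475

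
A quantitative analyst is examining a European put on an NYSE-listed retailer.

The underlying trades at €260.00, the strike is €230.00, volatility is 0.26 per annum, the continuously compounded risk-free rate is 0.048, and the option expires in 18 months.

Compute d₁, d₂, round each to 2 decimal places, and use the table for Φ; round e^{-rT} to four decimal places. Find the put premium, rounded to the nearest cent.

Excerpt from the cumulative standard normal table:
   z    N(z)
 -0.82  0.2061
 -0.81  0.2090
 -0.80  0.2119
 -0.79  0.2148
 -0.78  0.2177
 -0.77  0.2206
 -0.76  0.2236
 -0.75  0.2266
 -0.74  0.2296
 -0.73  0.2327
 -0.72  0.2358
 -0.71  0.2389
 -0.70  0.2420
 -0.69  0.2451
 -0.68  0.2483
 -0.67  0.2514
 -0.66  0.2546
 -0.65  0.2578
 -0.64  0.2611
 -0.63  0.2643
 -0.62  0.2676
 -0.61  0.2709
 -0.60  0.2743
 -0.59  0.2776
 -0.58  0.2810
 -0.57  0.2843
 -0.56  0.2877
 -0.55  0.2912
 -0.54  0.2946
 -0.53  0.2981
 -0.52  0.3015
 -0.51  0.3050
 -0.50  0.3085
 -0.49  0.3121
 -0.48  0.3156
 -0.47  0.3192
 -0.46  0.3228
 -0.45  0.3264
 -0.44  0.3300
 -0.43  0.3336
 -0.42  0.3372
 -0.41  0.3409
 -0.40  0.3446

σ√T = 0.26 × 1.2247 = 0.3184
d₁ = [ln(260/230) + (0.048 + 0.26²/2)·1.5] / 0.3184 = [0.1226 + 0.1227] / 0.3184 = 0.7703 ⇒ 0.77
d₂ = d₁ − σ√T = 0.7703 − 0.3184 = 0.4519 ⇒ 0.45
e^(−rT) = e^(−0.048·1.5) = 0.9305
N(−d₂) = N(-0.45) = 0.3264;  N(−d₁) = N(-0.77) = 0.2206
P = 230·0.9305·0.3264 − 260·0.2206 = 69.8545 − 57.3560 = 12.4985

€12.50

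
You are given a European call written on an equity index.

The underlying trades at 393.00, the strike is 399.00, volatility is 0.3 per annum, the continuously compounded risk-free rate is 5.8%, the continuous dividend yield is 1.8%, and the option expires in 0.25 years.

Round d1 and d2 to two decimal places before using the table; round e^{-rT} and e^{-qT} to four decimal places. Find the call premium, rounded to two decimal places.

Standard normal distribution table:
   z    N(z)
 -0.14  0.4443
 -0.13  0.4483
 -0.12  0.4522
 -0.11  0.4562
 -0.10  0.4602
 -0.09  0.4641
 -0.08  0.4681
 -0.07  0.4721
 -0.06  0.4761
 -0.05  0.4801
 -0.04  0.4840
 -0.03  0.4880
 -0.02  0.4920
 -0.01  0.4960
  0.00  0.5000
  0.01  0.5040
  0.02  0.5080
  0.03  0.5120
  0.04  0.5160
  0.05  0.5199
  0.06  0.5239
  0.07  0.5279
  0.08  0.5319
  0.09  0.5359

22.47

σ√T = 0.3·√0.25 = 0.1500
d₁ = [ln(393/399) + (0.058 − 0.018 + 0.3²/2)·0.25] / 0.1500 = [-0.0152 + 0.0213] / 0.1500 = 0.0407 ⇒ 0.04
d₂ = d₁ − σ√T = 0.0407 − 0.1500 = -0.1093 ⇒ -0.11
e^(−qT) = e^(−0.018·0.25) = 0.9955;  e^(−rT) = e^(−0.058·0.25) = 0.9856
N(d₁) = N(0.04) = 0.5160;  N(d₂) = N(-0.11) = 0.4562
C = 393·0.9955·0.5160 − 399·0.9856·0.4562 = 201.8755 − 179.4027 = 22.4728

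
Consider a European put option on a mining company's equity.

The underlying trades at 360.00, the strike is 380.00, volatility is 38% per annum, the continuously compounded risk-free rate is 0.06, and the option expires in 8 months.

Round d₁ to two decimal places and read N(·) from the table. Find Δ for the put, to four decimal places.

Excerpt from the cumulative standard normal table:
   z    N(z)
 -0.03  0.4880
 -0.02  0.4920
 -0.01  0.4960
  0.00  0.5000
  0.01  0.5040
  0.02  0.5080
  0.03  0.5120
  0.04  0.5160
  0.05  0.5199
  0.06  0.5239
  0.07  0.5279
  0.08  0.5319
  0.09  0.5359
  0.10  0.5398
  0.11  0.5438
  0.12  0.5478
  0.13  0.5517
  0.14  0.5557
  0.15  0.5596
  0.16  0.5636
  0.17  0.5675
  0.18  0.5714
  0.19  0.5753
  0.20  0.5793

σ√T = 0.38·√0.6667 = 0.3103
d₁ = [ln(360/380) + (0.06 + ½·0.38²)·0.6667] / (σ√T) = (-0.0541 + 0.0881) / 0.3103 = 0.1098 which rounds to 0.11
N(d₁) = N(0.11) = 0.5438
Δ_put = N(d₁) − 1 = 0.5438 − 1 = -0.4562

-0.4562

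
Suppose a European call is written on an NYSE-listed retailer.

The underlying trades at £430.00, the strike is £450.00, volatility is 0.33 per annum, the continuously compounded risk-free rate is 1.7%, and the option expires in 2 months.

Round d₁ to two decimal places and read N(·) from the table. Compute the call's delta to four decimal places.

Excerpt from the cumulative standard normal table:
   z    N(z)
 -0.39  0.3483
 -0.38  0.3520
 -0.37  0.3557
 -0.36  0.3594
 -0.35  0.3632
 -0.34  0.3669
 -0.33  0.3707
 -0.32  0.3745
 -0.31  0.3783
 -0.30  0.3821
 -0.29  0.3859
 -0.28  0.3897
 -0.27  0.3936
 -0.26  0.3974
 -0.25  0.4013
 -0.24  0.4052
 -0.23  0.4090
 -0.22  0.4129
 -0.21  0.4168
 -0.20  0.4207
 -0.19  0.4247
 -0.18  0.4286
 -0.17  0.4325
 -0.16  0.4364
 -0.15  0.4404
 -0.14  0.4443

T = 0.1667;  σ√T = 0.1347
d₁ = [ln(430/450) + (0.017 + 0.33²/2)·0.1667] / 0.1347 = [-0.0455 + 0.0119] / 0.1347 = -0.2491 which rounds to -0.25
N(d₁) = N(-0.25) = 0.4013
Δ_call = N(d₁) = 0.4013

0.4013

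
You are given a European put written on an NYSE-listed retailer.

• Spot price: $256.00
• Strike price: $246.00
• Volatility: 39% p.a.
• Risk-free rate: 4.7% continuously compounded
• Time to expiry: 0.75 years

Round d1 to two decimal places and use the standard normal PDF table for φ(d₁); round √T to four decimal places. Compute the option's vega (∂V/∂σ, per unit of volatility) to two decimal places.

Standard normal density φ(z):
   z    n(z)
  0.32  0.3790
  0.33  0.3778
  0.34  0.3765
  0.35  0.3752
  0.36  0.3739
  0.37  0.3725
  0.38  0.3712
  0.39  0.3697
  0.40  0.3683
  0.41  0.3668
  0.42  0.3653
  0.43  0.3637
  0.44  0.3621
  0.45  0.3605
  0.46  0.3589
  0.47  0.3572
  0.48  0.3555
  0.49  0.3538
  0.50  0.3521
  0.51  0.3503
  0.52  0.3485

T = 0.75;  σ√T = 0.3377
d₁ = [ln(256/246) + (0.047 + 0.39²/2)·0.75] / 0.3377 = [0.0398 + 0.0923] / 0.3377 = 0.3912 → 0.39
√T = √0.75 = 0.8660
φ(d₁) = φ(0.39) = 0.3697
vega = S·φ(d₁)·√T = 256·0.3697·0.8660 = 81.9610

81.96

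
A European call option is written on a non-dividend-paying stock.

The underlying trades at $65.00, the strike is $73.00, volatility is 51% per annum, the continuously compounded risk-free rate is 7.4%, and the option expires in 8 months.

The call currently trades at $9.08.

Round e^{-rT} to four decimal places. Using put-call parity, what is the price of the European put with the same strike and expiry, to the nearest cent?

$13.57

e^(−rT) = e^(−0.074·0.6667) = 0.9519
Put-call parity: C − P = S − K·e^(−rT) = 65 − 73·0.9519 = 65 − 69.4887 = -4.4887
P = C − (C − P) = 9.08 − (-4.4887) = 13.5687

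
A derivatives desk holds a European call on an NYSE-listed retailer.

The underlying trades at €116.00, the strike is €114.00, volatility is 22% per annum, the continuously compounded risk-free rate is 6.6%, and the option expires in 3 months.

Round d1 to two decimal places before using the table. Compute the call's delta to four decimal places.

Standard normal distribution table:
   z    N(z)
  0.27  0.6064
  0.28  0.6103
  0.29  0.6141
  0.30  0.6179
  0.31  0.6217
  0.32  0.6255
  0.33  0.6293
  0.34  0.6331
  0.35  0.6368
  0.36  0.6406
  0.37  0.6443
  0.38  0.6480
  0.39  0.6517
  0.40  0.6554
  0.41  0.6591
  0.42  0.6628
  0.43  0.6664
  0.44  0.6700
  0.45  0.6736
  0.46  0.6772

T = 0.25;  σ√T = 0.1100
d₁ = [ln(116/114) + (0.066 + 0.22²/2)·0.25] / 0.1100 = [0.0174 + 0.0226] / 0.1100 = 0.3631 ≈ 0.36
N(d₁) = N(0.36) = 0.6406
Δ_call = N(d₁) = 0.6406

0.6406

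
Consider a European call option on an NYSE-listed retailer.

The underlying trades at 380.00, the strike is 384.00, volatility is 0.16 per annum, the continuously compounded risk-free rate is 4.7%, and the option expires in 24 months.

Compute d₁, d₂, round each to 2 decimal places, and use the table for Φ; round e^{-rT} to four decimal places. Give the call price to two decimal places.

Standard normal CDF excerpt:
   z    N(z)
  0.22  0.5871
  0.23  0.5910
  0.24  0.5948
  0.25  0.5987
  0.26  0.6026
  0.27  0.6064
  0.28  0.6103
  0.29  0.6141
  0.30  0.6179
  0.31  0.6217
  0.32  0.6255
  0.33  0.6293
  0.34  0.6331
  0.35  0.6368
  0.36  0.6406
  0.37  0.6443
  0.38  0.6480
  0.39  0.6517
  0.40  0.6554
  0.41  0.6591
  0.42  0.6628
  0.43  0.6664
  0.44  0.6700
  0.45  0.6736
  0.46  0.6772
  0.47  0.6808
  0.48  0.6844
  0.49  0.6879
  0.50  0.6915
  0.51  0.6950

σ√T = 0.16·√2 = 0.2263
ln(S/K) + (r + σ²/2)T = ln(380/384) + (0.047 + 0.16²/2)·2 = -0.0105 + 0.1196 = 0.1091
d₁ = 0.1091 / 0.2263 = 0.4823 ≈ 0.48
d₂ = d₁ − σ√T = 0.4823 − 0.2263 = 0.2560 ≈ 0.26
e^(−rT) = e^(−0.047·2) = 0.9103
N(d₁) = N(0.48) = 0.6844;  N(d₂) = N(0.26) = 0.6026
C = 380·0.6844 − 384·0.9103·0.6026 = 260.0720 − 210.6420 = 49.4300

49.43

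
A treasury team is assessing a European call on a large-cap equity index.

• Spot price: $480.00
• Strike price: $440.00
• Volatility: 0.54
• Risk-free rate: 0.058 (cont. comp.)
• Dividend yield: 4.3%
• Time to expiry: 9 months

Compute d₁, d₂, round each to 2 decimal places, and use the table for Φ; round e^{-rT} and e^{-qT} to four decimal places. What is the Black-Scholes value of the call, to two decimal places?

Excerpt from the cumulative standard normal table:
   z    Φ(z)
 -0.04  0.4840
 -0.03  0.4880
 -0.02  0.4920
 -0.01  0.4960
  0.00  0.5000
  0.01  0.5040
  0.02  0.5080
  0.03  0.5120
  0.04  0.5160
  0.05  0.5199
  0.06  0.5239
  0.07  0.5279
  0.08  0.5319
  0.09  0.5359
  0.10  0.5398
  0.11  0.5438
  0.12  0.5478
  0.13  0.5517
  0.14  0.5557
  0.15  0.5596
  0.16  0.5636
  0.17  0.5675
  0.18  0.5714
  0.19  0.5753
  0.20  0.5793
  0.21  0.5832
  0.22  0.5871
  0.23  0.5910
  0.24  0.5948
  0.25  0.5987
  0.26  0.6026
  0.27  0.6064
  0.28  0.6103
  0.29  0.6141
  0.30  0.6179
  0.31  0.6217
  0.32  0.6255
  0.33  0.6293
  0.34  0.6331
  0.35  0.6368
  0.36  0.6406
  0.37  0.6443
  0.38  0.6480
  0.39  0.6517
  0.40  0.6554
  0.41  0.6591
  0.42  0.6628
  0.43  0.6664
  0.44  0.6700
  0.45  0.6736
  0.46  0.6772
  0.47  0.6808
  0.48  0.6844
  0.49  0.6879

σ√T = 0.54 × 0.8660 = 0.4677
d₁ = [ln(480/440) + (0.058 − 0.043 + ½·0.54²)·0.75] / (σ√T) = (0.0870 + 0.1206) / 0.4677 = 0.4439 which rounds to 0.44
d₂ = 0.4439 − 0.4677 = -0.0237 which rounds to -0.02
e^(−qT) = e^(−0.043·0.75) = 0.9683;  e^(−rT) = e^(−0.058·0.75) = 0.9574
C = 480·0.9683·N(0.44) − 440·0.9574·N(-0.02) = 480·0.9683·0.6700 − 440·0.9574·0.4920 = 311.4053 − 207.2580 = 104.1473

$104.15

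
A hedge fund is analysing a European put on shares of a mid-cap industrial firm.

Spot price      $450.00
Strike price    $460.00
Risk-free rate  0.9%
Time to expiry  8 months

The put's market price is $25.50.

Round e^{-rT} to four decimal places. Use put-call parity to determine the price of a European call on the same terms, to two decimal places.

$18.26

e^(−rT) = e^(−0.009·0.6667) = 0.9940
Put-call parity: C − P = S − K·e^(−rT) = 450 − 460·0.9940 = 450 − 457.2400 = -7.2400
C = P + (C − P) = 25.50 + (-7.2400) = 18.2600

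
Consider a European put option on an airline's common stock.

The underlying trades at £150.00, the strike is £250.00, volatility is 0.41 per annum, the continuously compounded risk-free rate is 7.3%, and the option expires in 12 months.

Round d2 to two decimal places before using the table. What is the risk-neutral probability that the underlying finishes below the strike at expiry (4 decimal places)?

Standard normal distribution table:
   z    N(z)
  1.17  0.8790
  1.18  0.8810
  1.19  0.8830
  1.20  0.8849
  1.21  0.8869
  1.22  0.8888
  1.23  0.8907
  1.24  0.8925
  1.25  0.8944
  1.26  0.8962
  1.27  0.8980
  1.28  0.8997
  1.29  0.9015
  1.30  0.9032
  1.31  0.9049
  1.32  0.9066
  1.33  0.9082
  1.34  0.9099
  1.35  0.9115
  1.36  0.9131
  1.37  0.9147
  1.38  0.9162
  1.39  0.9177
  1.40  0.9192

σ√T = 0.41·√1 = 0.4100
d₁ = [ln(150/250) + (0.073 + ½·0.41²)·1] / (σ√T) = (-0.5108 + 0.1570) / 0.4100 = -0.8629 ≈ -0.86
d₂ = -0.8629 − 0.4100 = -1.2729 ≈ -1.27
Risk-neutral Pr[S_T < K] = N(−d₂) = N(1.27) = 0.8980

0.8980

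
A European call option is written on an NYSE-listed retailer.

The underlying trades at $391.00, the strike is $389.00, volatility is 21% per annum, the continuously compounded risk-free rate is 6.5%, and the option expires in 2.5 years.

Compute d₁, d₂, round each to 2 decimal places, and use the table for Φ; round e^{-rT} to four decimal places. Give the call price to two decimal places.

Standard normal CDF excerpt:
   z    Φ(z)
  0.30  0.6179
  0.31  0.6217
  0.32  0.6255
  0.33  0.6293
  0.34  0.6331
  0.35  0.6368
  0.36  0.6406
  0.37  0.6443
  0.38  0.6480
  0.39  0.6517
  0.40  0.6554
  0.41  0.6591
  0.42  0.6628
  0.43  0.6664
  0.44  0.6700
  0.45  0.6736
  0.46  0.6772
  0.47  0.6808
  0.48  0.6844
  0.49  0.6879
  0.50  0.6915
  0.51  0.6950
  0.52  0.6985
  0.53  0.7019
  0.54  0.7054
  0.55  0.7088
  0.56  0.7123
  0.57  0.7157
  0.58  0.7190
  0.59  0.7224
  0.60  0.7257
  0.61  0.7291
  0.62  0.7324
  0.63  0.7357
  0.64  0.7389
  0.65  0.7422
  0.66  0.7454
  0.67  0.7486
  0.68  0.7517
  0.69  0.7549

$83.37

T = 2.5;  σ√T = 0.3320
d₁ = [ln(391/389) + (0.065 + 0.21²/2)·2.5] / 0.3320 = [0.0051 + 0.2176] / 0.3320 = 0.6709 → 0.67
d₂ = d₁ − σ√T = 0.6709 − 0.3320 = 0.3388 → 0.34
exp(−rT) = exp(−0.065·2.5) = 0.8500
C = 391·N(0.67) − 389·0.8500·N(0.34) = 391·0.7486 − 389·0.8500·0.6331 = 292.7026 − 209.3345 = 83.3681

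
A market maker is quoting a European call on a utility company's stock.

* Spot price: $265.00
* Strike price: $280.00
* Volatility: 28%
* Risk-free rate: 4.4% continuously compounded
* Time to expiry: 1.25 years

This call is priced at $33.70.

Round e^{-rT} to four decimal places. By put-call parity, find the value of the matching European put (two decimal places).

exp(−rT) = exp(−0.044·1.25) = 0.9465
Put-call parity: C − P = S − K·e^(−rT) = 265 − 280·0.9465 = 265 − 265.0200 = -0.0200
P = C − (C − P) = 33.70 − (-0.0200) = 33.7200

$33.72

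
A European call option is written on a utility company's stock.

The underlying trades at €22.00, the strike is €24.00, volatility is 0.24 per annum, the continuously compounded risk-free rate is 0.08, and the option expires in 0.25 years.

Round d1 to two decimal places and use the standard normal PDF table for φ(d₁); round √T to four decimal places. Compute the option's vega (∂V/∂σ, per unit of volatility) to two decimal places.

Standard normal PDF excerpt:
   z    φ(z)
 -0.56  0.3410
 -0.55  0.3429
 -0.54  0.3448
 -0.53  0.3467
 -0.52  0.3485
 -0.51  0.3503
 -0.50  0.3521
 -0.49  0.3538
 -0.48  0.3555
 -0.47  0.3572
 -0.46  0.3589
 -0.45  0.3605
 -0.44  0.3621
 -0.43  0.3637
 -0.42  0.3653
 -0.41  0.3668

σ√T = 0.24 × 0.5000 = 0.1200
ln(S/K) + (r + σ²/2)T = ln(22/24) + (0.08 + 0.24²/2)·0.25 = -0.0870 + 0.0272 = -0.0598
d₁ = -0.0598 / 0.1200 = -0.4984 → -0.50
√T = √0.25 = 0.5000
φ(d₁) = φ(-0.50) = 0.3521
vega = S·φ(d₁)·√T = 22·0.3521·0.5000 = 3.8731

3.87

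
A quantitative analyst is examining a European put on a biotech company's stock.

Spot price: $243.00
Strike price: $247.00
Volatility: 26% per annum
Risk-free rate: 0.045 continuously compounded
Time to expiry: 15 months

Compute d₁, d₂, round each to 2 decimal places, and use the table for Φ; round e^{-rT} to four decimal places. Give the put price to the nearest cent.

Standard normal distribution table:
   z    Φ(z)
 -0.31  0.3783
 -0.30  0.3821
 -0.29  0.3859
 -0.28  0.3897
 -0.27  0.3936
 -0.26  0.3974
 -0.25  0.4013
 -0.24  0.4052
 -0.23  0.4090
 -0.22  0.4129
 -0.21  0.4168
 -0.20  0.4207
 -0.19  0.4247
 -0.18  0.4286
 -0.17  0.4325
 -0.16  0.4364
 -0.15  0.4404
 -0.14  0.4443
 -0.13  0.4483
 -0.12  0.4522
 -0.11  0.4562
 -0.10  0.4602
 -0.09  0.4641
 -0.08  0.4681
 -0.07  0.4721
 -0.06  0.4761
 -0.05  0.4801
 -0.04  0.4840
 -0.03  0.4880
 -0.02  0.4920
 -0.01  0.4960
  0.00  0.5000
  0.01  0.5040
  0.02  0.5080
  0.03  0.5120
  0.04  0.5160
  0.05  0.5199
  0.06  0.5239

T = 1.25;  σ√T = 0.2907
ln(S/K) + (r + σ²/2)T = ln(243/247) + (0.045 + 0.26²/2)·1.25 = -0.0163 + 0.0985 = 0.0822
d₁ = 0.0822 / 0.2907 = 0.2827 → 0.28
d₂ = d₁ − σ√T = 0.2827 − 0.2907 = -0.0080 → -0.01
e^(−rT) = e^(−0.045·1.25) = 0.9453
N(−d₂) = N(0.01) = 0.5040;  N(−d₁) = N(-0.28) = 0.3897
P = 247·0.9453·0.5040 − 243·0.3897 = 117.6785 − 94.6971 = 22.9814

$22.98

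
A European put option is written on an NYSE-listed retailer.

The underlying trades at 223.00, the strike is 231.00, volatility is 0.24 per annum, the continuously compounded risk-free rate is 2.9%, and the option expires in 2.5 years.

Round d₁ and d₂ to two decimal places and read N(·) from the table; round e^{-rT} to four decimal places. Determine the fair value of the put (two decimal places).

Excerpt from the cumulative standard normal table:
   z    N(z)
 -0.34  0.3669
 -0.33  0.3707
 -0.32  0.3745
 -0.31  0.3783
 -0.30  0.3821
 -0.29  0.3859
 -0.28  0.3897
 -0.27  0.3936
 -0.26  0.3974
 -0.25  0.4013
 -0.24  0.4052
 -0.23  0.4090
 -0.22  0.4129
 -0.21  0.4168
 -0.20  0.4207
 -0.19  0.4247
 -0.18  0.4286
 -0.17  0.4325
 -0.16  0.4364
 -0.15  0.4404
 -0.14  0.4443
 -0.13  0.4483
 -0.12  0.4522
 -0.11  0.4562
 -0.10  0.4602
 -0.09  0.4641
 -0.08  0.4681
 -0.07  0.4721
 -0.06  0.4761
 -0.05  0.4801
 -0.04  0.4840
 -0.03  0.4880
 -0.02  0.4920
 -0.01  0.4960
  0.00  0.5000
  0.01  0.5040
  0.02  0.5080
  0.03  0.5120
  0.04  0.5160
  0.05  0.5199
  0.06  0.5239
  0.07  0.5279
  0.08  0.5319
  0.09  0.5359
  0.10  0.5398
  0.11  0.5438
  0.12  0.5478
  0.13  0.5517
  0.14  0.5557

29.08

σ√T = 0.24 × 1.5811 = 0.3795
d₁ = [ln(223/231) + (0.029 + 0.24²/2)·2.5] / 0.3795 = [-0.0352 + 0.1445] / 0.3795 = 0.2879 which rounds to 0.29
d₂ = d₁ − σ√T = 0.2879 − 0.3795 = -0.0916 which rounds to -0.09
e^(−rT) = e^(−0.029·2.5) = 0.9301
N(−d₂) = N(0.09) = 0.5359;  N(−d₁) = N(-0.29) = 0.3859
P = 231·0.9301·0.5359 − 223·0.3859 = 115.1398 − 86.0557 = 29.0841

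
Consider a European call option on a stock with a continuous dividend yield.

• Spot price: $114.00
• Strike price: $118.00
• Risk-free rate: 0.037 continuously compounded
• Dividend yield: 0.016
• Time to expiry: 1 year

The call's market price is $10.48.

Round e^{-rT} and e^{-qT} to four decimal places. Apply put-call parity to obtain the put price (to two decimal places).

exp(−qT) = exp(−0.016·1) = 0.9841;  exp(−rT) = exp(−0.037·1) = 0.9637
Put-call parity: C − P = S·e^(−qT) − K·e^(−rT) = 114·0.9841 − 118·0.9637 = 112.1874 − 113.7166 = -1.5292
P = C − (C − P) = 10.48 − (-1.5292) = 12.0092

$12.01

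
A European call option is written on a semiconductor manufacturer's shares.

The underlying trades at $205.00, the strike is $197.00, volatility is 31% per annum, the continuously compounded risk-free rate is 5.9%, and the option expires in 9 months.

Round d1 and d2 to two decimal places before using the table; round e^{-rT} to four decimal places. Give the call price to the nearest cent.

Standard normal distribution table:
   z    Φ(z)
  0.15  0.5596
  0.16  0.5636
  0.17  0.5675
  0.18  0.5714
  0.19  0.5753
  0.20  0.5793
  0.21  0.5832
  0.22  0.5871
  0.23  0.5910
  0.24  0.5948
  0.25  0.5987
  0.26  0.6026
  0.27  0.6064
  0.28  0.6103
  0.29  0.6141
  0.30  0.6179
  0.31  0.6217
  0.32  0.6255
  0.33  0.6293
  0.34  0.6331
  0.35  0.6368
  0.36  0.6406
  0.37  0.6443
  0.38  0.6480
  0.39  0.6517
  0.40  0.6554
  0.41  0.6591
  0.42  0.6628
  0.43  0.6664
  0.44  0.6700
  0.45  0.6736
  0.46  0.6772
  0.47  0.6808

$30.40

σ√T = 0.31·√0.75 = 0.2685
ln(S/K) + (r + σ²/2)T = ln(205/197) + (0.059 + 0.31²/2)·0.75 = 0.0398 + 0.0803 = 0.1201
d₁ = 0.1201 / 0.2685 = 0.4473 ≈ 0.45
d₂ = d₁ − σ√T = 0.4473 − 0.2685 = 0.1789 ≈ 0.18
e^(−rT) = e^(−0.059·0.75) = 0.9567
C = 205·N(0.45) − 197·0.9567·N(0.18) = 205·0.6736 − 197·0.9567·0.5714 = 138.0880 − 107.6917 = 30.3963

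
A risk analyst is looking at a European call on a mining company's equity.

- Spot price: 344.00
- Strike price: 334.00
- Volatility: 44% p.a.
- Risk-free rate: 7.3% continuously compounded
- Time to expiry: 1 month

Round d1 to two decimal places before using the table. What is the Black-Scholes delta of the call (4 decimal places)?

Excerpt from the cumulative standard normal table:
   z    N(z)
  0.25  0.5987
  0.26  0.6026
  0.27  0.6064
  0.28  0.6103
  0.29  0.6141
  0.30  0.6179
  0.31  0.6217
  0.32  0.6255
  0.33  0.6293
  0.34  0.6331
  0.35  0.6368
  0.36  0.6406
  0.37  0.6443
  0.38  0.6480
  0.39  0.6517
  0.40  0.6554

T = 0.08333;  σ√T = 0.1270
d₁ = [ln(344/334) + (0.073 + 0.44²/2)·0.08333] / 0.1270 = [0.0295 + 0.0141] / 0.1270 = 0.3437 ≈ 0.34
N(d₁) = N(0.34) = 0.6331
Δ_call = N(d₁) = 0.6331

0.6331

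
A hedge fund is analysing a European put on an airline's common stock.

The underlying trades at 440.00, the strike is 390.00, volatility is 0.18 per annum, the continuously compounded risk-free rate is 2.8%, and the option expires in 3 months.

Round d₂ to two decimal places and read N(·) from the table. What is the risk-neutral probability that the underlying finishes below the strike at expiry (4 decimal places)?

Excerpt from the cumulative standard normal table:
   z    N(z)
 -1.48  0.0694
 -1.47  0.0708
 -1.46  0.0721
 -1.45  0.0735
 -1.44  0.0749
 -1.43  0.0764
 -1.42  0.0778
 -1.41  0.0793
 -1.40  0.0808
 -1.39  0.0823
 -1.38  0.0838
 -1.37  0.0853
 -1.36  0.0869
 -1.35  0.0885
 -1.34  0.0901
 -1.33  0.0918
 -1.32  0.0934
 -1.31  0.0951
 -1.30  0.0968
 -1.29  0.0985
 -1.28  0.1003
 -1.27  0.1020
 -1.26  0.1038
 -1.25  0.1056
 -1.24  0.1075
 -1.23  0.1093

0.0853

σ√T = 0.18·√0.25 = 0.0900
d₁ = [ln(440/390) + (0.028 + ½·0.18²)·0.25] / (σ√T) = (0.1206 + 0.0111) / 0.0900 = 1.4631 ≈ 1.46
d₂ = 1.4631 − 0.0900 = 1.3731 ≈ 1.37
Risk-neutral Pr[S_T < K] = N(−d₂) = N(-1.37) = 0.0853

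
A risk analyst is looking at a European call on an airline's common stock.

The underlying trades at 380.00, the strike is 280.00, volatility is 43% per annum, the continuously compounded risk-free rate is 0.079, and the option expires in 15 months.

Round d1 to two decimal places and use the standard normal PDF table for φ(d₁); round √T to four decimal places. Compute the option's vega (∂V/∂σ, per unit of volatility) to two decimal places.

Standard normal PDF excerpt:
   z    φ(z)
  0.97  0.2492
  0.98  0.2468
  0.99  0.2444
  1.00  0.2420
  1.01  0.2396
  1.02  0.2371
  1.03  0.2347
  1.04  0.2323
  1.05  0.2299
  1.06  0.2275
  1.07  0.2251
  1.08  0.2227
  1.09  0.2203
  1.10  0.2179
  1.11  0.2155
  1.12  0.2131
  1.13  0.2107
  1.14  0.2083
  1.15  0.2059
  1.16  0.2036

T = 1.25;  σ√T = 0.4808
ln(S/K) + (r + σ²/2)T = ln(380/280) + (0.079 + 0.43²/2)·1.25 = 0.3054 + 0.2143 = 0.5197
d₁ = 0.5197 / 0.4808 = 1.0810 which rounds to 1.08
√T = √1.25 = 1.1180
φ(d₁) = φ(1.08) = 0.2227
vega = S·φ(d₁)·√T = 380·0.2227·1.1180 = 94.6119
(Vega is the same for a European call and put with the same parameters.)

94.61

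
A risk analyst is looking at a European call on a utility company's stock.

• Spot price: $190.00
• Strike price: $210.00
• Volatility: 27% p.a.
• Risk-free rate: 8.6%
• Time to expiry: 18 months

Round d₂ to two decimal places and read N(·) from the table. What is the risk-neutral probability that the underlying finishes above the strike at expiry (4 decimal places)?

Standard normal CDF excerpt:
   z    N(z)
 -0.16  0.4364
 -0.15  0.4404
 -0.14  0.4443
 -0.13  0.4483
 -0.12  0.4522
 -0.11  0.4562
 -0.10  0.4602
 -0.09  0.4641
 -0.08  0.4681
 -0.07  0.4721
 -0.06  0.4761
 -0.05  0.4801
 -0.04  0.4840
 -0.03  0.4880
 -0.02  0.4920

0.4681

σ√T = 0.27 × 1.2247 = 0.3307
d₁ = [ln(190/210) + (0.086 + ½·0.27²)·1.5] / (σ√T) = (-0.1001 + 0.1837) / 0.3307 = 0.2528 which rounds to 0.25
d₂ = 0.2528 − 0.3307 = -0.0779 which rounds to -0.08
Risk-neutral Pr[S_T > K] = N(d₂) = N(-0.08) = 0.4681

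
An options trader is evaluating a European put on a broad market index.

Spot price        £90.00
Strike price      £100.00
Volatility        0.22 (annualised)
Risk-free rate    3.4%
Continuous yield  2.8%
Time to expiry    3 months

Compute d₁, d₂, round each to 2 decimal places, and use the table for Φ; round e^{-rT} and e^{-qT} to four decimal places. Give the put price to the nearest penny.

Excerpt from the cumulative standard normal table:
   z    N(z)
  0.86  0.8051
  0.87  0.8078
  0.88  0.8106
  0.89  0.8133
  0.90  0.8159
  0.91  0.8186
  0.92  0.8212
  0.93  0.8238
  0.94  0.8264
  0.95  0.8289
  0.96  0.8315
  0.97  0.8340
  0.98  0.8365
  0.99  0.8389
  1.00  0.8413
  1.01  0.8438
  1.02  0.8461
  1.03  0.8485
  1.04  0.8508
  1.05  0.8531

£10.73

σ√T = 0.22 × 0.5000 = 0.1100
d₁ = [ln(90/100) + (0.034 − 0.028 + 0.22²/2)·0.25] / 0.1100 = [-0.1054 + 0.0076] / 0.1100 = -0.8892 ≈ -0.89
d₂ = d₁ − σ√T = -0.8892 − 0.1100 = -0.9992 ≈ -1.00
e^(−qT) = e^(−0.028·0.25) = 0.9930;  e^(−rT) = e^(−0.034·0.25) = 0.9915
N(−d₂) = N(1.00) = 0.8413;  N(−d₁) = N(0.89) = 0.8133
P = 100·0.9915·0.8413 − 90·0.9930·0.8133 = 83.4149 − 72.6846 = 10.7303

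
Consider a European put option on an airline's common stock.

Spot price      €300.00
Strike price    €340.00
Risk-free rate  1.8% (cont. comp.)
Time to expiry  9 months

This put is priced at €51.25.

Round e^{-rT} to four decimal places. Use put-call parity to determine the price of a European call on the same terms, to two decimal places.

€15.81

e^(−rT) = e^(−0.018·0.75) = 0.9866
Put-call parity: C − P = S − K·e^(−rT) = 300 − 340·0.9866 = 300 − 335.4440 = -35.4440
C = P + (C − P) = 51.25 + (-35.4440) = 15.8060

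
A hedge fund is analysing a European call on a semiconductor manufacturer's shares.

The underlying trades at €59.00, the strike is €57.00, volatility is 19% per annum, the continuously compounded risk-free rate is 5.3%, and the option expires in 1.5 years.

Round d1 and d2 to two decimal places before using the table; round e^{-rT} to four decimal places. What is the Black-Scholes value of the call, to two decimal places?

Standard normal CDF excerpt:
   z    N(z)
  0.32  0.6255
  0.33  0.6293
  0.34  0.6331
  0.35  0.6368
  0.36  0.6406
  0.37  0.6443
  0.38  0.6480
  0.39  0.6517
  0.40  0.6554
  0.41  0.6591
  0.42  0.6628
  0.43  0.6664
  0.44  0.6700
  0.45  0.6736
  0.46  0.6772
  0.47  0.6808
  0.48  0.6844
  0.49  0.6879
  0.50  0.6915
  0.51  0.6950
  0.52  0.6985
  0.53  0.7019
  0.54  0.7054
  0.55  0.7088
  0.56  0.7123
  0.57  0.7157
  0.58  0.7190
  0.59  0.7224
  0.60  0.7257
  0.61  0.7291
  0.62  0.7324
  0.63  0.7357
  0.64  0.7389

σ√T = 0.19 × 1.2247 = 0.2327
d₁ = [ln(59/57) + (0.053 + ½·0.19²)·1.5] / (σ√T) = (0.0345 + 0.1066) / 0.2327 = 0.6062 ≈ 0.61
d₂ = 0.6062 − 0.2327 = 0.3735 ≈ 0.37
exp(−rT) = exp(−0.053·1.5) = 0.9236
N(d₁) = N(0.61) = 0.7291;  N(d₂) = N(0.37) = 0.6443
C = 59·0.7291 − 57·0.9236·0.6443 = 43.0169 − 33.9193 = 9.0976

€9.10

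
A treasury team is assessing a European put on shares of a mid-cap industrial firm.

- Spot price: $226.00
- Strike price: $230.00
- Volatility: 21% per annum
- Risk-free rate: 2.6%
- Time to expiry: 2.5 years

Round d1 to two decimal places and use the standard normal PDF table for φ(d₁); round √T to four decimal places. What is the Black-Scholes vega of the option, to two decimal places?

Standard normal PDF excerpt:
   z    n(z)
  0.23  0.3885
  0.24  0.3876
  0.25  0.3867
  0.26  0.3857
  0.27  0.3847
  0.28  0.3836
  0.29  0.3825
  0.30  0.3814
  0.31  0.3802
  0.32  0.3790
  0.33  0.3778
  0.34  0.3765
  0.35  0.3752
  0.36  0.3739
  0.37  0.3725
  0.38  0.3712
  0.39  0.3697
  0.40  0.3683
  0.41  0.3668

135.86

σ√T = 0.21 × 1.5811 = 0.3320
d₁ = [ln(226/230) + (0.026 + ½·0.21²)·2.5] / (σ√T) = (-0.0175 + 0.1201) / 0.3320 = 0.3089 ≈ 0.31
√T = √2.5 = 1.5811
φ(d₁) = φ(0.31) = 0.3802
vega = S·φ(d₁)·√T = 226·0.3802·1.5811 = 135.8563
(Vega is the same for a European call and put with the same parameters.)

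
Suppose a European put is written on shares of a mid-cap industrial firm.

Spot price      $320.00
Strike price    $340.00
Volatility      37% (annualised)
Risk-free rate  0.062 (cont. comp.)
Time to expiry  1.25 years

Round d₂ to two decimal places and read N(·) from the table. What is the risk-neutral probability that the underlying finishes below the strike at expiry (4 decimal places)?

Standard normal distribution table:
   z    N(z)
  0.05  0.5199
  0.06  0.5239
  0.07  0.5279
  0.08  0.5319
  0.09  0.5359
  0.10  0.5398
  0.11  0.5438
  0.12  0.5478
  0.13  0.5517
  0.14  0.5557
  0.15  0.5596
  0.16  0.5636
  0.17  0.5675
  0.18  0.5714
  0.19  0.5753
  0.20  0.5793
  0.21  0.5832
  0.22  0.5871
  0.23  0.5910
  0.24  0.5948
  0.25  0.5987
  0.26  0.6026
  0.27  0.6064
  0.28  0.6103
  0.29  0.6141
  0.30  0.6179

T = 1.25;  σ√T = 0.4137
d₁ = [ln(320/340) + (0.062 + 0.37²/2)·1.25] / 0.4137 = [-0.0606 + 0.1631] / 0.4137 = 0.2476 ⇒ 0.25
d₂ = d₁ − σ√T = 0.2476 − 0.4137 = -0.1660 ⇒ -0.17
Pr(exercise) under Q = N(−d₂) = N(0.17) = 0.5675

0.5675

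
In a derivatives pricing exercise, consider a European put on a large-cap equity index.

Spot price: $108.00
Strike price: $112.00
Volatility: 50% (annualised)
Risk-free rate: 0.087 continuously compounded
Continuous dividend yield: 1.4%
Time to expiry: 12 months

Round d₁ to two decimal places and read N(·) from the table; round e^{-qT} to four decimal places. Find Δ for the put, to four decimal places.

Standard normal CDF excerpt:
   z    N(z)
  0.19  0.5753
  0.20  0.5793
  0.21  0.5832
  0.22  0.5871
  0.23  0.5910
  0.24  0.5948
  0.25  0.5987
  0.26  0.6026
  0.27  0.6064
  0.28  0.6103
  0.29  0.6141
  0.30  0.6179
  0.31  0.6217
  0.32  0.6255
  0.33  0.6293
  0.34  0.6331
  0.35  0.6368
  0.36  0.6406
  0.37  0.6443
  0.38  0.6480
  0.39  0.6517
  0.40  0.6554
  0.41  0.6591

-0.3693

σ√T = 0.5 × 1.0000 = 0.5000
d₁ = [ln(108/112) + (0.087 − 0.014 + 0.5²/2)·1] / 0.5000 = [-0.0364 + 0.1980] / 0.5000 = 0.3233 ⇒ 0.32
N(d₁) = N(0.32) = 0.6255
Δ_put = exp(−qT)·(N(d₁) − 1) = 0.9861·(0.6255 − 1) = -0.3693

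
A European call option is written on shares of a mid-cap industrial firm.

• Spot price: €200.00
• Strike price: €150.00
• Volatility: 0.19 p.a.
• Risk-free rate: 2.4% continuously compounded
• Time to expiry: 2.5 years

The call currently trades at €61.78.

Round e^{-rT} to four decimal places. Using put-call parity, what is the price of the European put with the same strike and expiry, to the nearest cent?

exp(−rT) = exp(−0.024·2.5) = 0.9418
Put-call parity: C − P = S − K·e^(−rT) = 200 − 150·0.9418 = 200 − 141.2700 = 58.7300
P = C − (C − P) = 61.78 − (58.7300) = 3.0500

€3.05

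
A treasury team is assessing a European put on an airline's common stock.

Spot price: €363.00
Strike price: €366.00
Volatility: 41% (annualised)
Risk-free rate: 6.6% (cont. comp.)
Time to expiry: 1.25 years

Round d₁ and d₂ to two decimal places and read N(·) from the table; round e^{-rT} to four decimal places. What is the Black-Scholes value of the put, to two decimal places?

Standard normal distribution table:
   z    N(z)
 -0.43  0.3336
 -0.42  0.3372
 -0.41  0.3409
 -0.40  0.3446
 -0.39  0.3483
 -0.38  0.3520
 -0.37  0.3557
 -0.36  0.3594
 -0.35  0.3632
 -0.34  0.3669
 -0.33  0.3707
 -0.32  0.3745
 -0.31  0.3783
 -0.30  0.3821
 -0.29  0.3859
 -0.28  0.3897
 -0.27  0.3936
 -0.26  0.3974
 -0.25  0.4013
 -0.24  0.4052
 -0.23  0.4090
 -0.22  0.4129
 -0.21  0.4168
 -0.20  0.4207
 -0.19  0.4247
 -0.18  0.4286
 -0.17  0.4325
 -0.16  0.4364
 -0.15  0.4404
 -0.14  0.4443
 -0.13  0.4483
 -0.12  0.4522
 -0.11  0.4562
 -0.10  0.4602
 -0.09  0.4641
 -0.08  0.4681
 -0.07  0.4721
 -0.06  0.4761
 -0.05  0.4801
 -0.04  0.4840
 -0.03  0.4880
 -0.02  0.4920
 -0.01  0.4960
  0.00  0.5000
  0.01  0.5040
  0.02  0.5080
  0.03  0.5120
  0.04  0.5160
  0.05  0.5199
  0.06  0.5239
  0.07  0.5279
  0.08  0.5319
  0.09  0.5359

€51.48

σ√T = 0.41 × 1.1180 = 0.4584
ln(S/K) + (r + σ²/2)T = ln(363/366) + (0.066 + 0.41²/2)·1.25 = -0.0082 + 0.1876 = 0.1793
d₁ = 0.1793 / 0.4584 = 0.3912 ≈ 0.39
d₂ = d₁ − σ√T = 0.3912 − 0.4584 = -0.0672 ≈ -0.07
e^(−rT) = e^(−0.066·1.25) = 0.9208
N(−d₂) = N(0.07) = 0.5279;  N(−d₁) = N(-0.39) = 0.3483
P = 366·0.9208·0.5279 − 363·0.3483 = 177.9091 − 126.4329 = 51.4762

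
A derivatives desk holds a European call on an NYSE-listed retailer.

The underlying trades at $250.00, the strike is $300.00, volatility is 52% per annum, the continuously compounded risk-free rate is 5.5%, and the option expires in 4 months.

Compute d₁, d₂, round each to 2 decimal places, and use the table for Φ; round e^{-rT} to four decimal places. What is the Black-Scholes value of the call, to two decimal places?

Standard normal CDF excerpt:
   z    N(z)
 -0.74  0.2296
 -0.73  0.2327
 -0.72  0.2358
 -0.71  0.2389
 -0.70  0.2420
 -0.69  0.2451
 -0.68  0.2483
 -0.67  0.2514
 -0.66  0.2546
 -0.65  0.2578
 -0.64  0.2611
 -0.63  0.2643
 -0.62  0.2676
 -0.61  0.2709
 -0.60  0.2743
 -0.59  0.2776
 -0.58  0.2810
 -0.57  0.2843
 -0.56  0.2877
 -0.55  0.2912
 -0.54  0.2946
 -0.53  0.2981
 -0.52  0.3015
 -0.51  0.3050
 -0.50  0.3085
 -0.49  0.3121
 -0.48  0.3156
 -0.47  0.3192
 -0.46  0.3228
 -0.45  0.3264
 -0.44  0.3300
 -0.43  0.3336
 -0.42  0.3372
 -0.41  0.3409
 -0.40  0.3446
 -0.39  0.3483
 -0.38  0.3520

σ√T = 0.52 × 0.5774 = 0.3002
d₁ = [ln(250/300) + (0.055 + ½·0.52²)·0.3333] / (σ√T) = (-0.1823 + 0.0634) / 0.3002 = -0.3961 which rounds to -0.40
d₂ = -0.3961 − 0.3002 = -0.6963 which rounds to -0.70
exp(−rT) = exp(−0.055·0.3333) = 0.9818
C = 250·N(-0.40) − 300·0.9818·N(-0.70) = 250·0.3446 − 300·0.9818·0.2420 = 86.1500 − 71.2787 = 14.8713

$14.87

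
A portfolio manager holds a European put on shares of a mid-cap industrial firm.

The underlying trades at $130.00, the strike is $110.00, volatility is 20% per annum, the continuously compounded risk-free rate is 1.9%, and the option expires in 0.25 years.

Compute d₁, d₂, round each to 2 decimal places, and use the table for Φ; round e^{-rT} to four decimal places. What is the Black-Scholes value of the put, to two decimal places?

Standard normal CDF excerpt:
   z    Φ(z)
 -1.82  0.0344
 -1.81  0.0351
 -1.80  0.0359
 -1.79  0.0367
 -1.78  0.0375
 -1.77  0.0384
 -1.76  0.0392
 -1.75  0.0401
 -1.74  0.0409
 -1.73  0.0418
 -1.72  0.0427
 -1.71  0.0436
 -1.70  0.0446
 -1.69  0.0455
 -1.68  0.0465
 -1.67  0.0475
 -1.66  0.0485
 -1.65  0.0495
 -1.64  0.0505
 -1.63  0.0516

$0.21

T = 0.25;  σ√T = 0.1000
d₁ = [ln(130/110) + (0.019 + ½·0.2²)·0.25] / (σ√T) = (0.1671 + 0.0098) / 0.1000 = 1.7680 → 1.77
d₂ = 1.7680 − 0.1000 = 1.6680 → 1.67
e^(−rT) = e^(−0.019·0.25) = 0.9953
N(−d₂) = N(-1.67) = 0.0475;  N(−d₁) = N(-1.77) = 0.0384
P = 110·0.9953·0.0475 − 130·0.0384 = 5.2004 − 4.9920 = 0.2084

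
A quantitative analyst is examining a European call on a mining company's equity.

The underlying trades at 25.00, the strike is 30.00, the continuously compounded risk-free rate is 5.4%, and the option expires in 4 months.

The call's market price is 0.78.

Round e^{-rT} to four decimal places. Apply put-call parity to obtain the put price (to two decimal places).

5.25

e^(−rT) = e^(−0.054·0.3333) = 0.9822
Put-call parity: C − P = S − K·e^(−rT) = 25 − 30·0.9822 = 25 − 29.4660 = -4.4660
P = C − (C − P) = 0.78 − (-4.4660) = 5.2460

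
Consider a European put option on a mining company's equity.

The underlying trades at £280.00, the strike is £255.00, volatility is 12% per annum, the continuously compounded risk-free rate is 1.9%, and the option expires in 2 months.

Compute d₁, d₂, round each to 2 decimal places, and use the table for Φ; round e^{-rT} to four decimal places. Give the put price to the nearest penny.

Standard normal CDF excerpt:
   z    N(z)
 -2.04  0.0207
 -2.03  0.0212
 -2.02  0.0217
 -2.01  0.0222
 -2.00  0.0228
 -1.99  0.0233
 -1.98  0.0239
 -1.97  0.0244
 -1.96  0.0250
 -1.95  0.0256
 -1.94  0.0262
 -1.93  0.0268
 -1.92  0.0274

£0.12

σ√T = 0.12·√0.1667 = 0.0490
ln(S/K) + (r + σ²/2)T = ln(280/255) + (0.019 + 0.12²/2)·0.1667 = 0.0935 + 0.0044 = 0.0979
d₁ = 0.0979 / 0.0490 = 1.9982 ≈ 2.00
d₂ = d₁ − σ√T = 1.9982 − 0.0490 = 1.9492 ≈ 1.95
e^(−rT) = e^(−0.019·0.1667) = 0.9968
P = 255·0.9968·N(-1.95) − 280·N(-2.00) = 255·0.9968·0.0256 − 280·0.0228 = 6.5071 − 6.3840 = 0.1231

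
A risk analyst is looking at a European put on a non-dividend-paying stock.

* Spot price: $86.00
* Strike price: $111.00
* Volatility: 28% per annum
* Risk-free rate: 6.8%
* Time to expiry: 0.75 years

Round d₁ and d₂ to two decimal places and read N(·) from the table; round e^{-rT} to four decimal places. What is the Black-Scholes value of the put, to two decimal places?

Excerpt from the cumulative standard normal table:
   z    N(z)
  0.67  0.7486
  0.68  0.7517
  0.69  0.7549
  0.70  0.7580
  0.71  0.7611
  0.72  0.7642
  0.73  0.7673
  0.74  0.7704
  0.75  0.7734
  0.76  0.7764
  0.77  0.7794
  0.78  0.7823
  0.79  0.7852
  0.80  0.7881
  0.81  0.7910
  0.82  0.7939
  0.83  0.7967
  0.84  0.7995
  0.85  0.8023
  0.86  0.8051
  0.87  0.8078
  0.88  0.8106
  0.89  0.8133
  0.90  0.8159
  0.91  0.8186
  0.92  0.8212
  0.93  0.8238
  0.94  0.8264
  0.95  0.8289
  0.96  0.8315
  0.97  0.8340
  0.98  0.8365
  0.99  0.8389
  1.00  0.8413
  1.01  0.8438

$21.99

σ√T = 0.28 × 0.8660 = 0.2425
d₁ = [ln(86/111) + (0.068 + 0.28²/2)·0.75] / 0.2425 = [-0.2552 + 0.0804] / 0.2425 = -0.7208 ≈ -0.72
d₂ = d₁ − σ√T = -0.7208 − 0.2425 = -0.9633 ≈ -0.96
exp(−rT) = exp(−0.068·0.75) = 0.9503
N(−d₂) = N(0.96) = 0.8315;  N(−d₁) = N(0.72) = 0.7642
P = 111·0.9503·0.8315 − 86·0.7642 = 87.7094 − 65.7212 = 21.9882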